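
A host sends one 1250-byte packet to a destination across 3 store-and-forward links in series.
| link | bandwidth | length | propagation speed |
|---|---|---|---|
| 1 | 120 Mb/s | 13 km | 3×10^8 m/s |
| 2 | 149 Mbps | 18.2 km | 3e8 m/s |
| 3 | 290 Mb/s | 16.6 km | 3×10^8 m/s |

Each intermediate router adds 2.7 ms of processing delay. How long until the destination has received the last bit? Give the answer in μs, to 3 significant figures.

5740 μs

L = 1250 × 8 = 10000 bits.
Transmission delays (L/R per hop): 83.3333, 67.1141, 34.4828 μs; sum = 184.93 μs.
Propagation delays (d/s per hop): 43.3333, 60.6667, 55.3333 μs; sum = 159.333 μs.
Processing at 2 router(s): 2 × 2.7 ms = 5400 μs.
End-to-end = 5740 μs.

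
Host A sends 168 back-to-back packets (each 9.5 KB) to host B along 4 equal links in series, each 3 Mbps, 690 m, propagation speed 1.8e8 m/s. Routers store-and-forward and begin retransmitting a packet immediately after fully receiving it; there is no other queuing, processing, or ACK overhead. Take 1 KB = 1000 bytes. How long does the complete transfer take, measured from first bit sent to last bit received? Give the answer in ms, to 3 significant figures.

4330 ms

Per-hop transmission t_tx = L/R = 76000/3000000 = 25.3333 ms.
Per-hop propagation t_prop = 690/180000000 = 0.00383333 ms.
Pipeline fill: first packet needs 4·t_tx to clear all hops; remaining 167 packets each add one t_tx.
Total = (4+168-1)·t_tx + 4·t_prop = 171·25.3333 + 4·0.00383333 = 4330 ms.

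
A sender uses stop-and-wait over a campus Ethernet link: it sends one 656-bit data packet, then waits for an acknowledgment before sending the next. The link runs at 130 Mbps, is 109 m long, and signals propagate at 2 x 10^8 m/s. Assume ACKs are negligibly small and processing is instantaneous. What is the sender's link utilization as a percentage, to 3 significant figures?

82.2 %

t_tx = L/R = 656/130000000 = 5.04615e-06 s.
t_prop = 109/200000000 = 5.45e-07 s; RTT = 1.09e-06 s.
Cycle = t_tx + RTT = 6.13615e-06 s.
Utilization = t_tx / cycle = 5.04615e-06/6.13615e-06 = 82.2 %.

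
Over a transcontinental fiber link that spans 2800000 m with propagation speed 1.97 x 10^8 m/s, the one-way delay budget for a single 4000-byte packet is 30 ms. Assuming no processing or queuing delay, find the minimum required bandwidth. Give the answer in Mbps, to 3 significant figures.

L = 32000 bits.
Propagation delay = 2800000 / 197000000 = 14.2132 ms.
Transmission budget = 30 − 14.2132 = 15.7868 ms.
R ≥ L / t_tx = 32000 bits / 0.0157868 s = 2.03 Mbps.

2.03 Mbps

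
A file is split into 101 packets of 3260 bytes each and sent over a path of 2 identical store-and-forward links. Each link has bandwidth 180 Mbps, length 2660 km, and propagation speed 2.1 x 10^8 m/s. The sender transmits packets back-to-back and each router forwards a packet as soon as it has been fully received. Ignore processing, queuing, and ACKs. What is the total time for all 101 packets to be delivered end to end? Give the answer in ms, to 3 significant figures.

40.1 ms

Per-hop transmission t_tx = L/R = 26080/180000000 = 0.144889 ms.
Per-hop propagation t_prop = 2660000/210000000 = 12.6667 ms.
Pipeline fill: first packet needs 2·t_tx to clear all hops; remaining 100 packets each add one t_tx.
Total = (2+101-1)·t_tx + 2·t_prop = 102·0.144889 + 2·12.6667 = 40.1 ms.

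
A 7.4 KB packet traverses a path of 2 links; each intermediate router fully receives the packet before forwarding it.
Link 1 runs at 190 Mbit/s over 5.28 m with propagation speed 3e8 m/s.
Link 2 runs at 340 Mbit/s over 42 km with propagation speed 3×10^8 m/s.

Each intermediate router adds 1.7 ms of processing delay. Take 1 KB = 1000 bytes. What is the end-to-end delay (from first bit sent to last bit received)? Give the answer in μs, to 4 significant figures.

L = 59200 bits.
Transmission delays (L/R per hop): 311.579, 174.118 μs; sum = 485.697 μs.
Propagation delays (d/s per hop): 0.0176, 140 μs; sum = 140.018 μs.
Processing at 1 router(s): 1 × 1.7 ms = 1700 μs.
End-to-end = 2326 μs.

2326 μs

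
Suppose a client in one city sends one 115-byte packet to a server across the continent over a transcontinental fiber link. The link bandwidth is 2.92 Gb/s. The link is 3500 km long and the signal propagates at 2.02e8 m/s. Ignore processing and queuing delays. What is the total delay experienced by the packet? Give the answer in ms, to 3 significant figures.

17.3 ms

L = 115 × 8 = 920 bits.
Transmission delay = L/R = 920 / 2920000000 = 0.000315068 ms.
Propagation delay = d/s = 3500000 m / 202000000 m/s = 17.3267 ms.
Total = 17.3 ms.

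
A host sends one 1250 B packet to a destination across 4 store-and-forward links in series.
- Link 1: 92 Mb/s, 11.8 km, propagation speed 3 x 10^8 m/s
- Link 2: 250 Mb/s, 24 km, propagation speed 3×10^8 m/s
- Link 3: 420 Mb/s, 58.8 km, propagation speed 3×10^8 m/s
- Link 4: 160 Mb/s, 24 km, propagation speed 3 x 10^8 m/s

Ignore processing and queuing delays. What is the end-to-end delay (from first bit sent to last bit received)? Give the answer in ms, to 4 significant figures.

0.6303 ms

L = 1250 × 8 = 10000 bits.
Transmission delays (L/R per hop): 0.108696, 0.04, 0.0238095, 0.0625 ms; sum = 0.235005 ms.
Propagation delays (d/s per hop): 0.0393333, 0.08, 0.196, 0.08 ms; sum = 0.395333 ms.
End-to-end = 0.6303 ms.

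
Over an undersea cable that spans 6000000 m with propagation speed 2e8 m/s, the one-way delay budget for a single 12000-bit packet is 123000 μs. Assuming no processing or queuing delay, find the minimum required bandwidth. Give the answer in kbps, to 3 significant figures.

129 kbps

Propagation delay = 6000000 / 200000000 = 30000 μs.
Transmission budget = 123000 − 30000 = 93000 μs.
R ≥ L / t_tx = 12000 bits / 0.093 s = 129 kbps.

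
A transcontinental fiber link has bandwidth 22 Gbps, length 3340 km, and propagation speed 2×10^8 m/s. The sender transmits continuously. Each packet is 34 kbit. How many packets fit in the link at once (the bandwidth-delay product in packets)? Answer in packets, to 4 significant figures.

Propagation delay = 3340000 / 200000000 = 0.0167 s.
BDP = R × t_prop = 22000000000 × 0.0167 = 367400000 bits.
In packets of 34000 bits: 10810 packets.

10810 packets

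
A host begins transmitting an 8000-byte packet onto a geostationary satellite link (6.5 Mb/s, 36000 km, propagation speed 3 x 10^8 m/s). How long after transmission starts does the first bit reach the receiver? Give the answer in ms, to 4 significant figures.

120.0 ms

First bit experiences only propagation delay: d/s = 36000000/300000000 = 120.0 ms.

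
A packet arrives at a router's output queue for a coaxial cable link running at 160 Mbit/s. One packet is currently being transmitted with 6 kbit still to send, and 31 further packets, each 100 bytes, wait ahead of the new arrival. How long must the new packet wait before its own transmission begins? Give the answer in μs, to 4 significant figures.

192.5 μs

Each queued packet: L/R = 800/160000000 = 5 μs.
31 queued → 155 μs.
Plus remaining 6000 bits of current packet: 37.5 μs.
Queuing delay = 192.5 μs.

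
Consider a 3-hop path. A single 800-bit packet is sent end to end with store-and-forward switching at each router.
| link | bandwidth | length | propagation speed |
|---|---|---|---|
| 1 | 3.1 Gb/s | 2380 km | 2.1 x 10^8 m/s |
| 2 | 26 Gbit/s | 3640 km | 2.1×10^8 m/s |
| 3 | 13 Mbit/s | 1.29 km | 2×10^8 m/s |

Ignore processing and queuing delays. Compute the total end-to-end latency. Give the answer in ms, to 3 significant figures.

Transmission delays (L/R per hop): 0.000258065, 3.07692e-05, 0.0615385 ms; sum = 0.0618273 ms.
Propagation delays (d/s per hop): 11.3333, 17.3333, 0.00645 ms; sum = 28.6731 ms.
End-to-end = 28.7 ms.

28.7 ms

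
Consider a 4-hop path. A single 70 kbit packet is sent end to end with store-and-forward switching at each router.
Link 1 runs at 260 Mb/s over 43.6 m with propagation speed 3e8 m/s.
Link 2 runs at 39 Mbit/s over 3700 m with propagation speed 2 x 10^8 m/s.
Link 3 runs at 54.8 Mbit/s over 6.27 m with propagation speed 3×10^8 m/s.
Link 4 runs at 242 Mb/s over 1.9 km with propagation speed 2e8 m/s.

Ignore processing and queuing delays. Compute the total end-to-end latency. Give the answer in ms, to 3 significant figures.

L = 70000 bits.
Transmission delays (L/R per hop): 0.269231, 1.79487, 1.27737, 0.289256 ms; sum = 3.63073 ms.
Propagation delays (d/s per hop): 0.000145333, 0.0185, 2.09e-05, 0.0095 ms; sum = 0.0281662 ms.
End-to-end = 3.66 ms.

3.66 ms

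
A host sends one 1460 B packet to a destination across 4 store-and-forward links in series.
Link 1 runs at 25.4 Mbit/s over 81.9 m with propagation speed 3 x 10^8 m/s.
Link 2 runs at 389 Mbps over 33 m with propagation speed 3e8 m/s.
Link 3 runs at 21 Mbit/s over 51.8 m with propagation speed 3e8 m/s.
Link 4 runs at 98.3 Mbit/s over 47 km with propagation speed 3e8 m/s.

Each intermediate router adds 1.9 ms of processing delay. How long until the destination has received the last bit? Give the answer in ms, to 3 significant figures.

7.02 ms

L = 1460 × 8 = 11680 bits.
Transmission delays (L/R per hop): 0.459843, 0.0300257, 0.55619, 0.11882 ms; sum = 1.16488 ms.
Propagation delays (d/s per hop): 0.000273, 0.00011, 0.000172667, 0.156667 ms; sum = 0.157222 ms.
Processing at 3 router(s): 3 × 1.9 ms = 5.7 ms.
End-to-end = 7.02 ms.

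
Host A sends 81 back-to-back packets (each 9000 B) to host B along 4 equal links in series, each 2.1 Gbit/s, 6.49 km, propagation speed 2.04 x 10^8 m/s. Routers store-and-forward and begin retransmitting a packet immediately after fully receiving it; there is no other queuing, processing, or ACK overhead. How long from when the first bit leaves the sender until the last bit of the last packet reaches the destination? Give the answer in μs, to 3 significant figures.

3010 μs

Per-hop transmission t_tx = L/R = 72000/2100000000 = 34.2857 μs.
Per-hop propagation t_prop = 6490/204000000 = 31.8137 μs.
Pipeline fill: first packet needs 4·t_tx to clear all hops; remaining 80 packets each add one t_tx.
Total = (4+81-1)·t_tx + 4·t_prop = 84·34.2857 + 4·31.8137 = 3010 μs.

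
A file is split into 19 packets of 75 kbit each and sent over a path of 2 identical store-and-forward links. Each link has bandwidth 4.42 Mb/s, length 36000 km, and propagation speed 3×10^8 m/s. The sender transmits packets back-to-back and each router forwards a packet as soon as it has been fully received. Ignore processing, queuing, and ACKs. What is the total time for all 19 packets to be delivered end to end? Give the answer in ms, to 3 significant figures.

579 ms

Per-hop transmission t_tx = L/R = 75000/4420000 = 16.9683 ms.
Per-hop propagation t_prop = 36000000/300000000 = 120 ms.
Pipeline fill: first packet needs 2·t_tx to clear all hops; remaining 18 packets each add one t_tx.
Total = (2+19-1)·t_tx + 2·t_prop = 20·16.9683 + 2·120 = 579 ms.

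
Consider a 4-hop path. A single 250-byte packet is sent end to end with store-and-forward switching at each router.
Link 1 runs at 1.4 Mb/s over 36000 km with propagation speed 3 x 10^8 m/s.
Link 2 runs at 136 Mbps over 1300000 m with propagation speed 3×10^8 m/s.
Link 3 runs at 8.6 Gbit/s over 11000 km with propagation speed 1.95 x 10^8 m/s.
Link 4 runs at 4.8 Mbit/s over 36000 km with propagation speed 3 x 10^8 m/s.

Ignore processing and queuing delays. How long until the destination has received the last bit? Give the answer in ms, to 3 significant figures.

303 ms

L = 250 × 8 = 2000 bits.
Transmission delays (L/R per hop): 1.42857, 0.0147059, 0.000232558, 0.416667 ms; sum = 1.86018 ms.
Propagation delays (d/s per hop): 120, 4.33333, 56.4103, 120 ms; sum = 300.744 ms.
End-to-end = 303 ms.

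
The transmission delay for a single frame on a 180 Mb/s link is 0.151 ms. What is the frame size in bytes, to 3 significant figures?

3400 bytes

L = R × t_tx = 180000000 b/s × 0.000151 s = 27180 bits.
In bytes: 27180 / 8 = 3400 bytes.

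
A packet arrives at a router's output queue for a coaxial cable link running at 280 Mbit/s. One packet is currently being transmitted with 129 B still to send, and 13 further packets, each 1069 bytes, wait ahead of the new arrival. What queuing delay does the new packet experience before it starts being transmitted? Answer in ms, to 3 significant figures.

0.401 ms

Each queued packet: L/R = 8552/280000000 = 0.0305429 ms.
13 queued → 0.397057 ms.
Plus remaining 1032 bits of current packet: 0.00368571 ms.
Queuing delay = 0.401 ms.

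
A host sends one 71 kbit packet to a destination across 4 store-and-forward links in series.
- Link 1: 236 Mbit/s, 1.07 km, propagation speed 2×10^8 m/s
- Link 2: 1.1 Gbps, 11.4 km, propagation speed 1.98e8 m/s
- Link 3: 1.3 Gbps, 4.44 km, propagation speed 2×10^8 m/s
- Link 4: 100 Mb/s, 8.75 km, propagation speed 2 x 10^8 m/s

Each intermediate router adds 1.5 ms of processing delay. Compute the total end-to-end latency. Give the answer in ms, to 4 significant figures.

5.759 ms

L = 71000 bits.
Transmission delays (L/R per hop): 0.300847, 0.0645455, 0.0546154, 0.71 ms; sum = 1.13001 ms.
Propagation delays (d/s per hop): 0.00535, 0.0575758, 0.0222, 0.04375 ms; sum = 0.128876 ms.
Processing at 3 router(s): 3 × 1.5 ms = 4.5 ms.
End-to-end = 5.759 ms.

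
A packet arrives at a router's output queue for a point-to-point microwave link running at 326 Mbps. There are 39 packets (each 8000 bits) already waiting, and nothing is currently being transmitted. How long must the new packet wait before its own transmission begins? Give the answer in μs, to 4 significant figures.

957.1 μs

Each queued packet: L/R = 8000/326000000 = 24.5399 μs.
39 queued → 957.055 μs.
Queuing delay = 957.1 μs.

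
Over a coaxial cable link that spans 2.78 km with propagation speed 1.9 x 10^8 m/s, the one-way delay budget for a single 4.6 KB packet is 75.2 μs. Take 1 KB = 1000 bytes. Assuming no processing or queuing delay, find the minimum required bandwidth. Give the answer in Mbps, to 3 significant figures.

L = 36800 bits.
Propagation delay = 2780 / 190000000 = 14.6316 μs.
Transmission budget = 75.2 − 14.6316 = 60.5684 μs.
R ≥ L / t_tx = 36800 bits / 6.05684e-05 s = 608 Mbps.

608 Mbps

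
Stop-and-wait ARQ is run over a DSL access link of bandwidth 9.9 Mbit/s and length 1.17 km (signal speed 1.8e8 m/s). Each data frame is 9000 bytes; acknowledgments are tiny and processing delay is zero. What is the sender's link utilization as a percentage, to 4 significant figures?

t_tx = L/R = 72000/9900000 = 0.00727273 s.
t_prop = 1170/180000000 = 6.5e-06 s; RTT = 1.3e-05 s.
Cycle = t_tx + RTT = 0.00728573 s.
Utilization = t_tx / cycle = 0.00727273/0.00728573 = 99.82 %.

99.82 %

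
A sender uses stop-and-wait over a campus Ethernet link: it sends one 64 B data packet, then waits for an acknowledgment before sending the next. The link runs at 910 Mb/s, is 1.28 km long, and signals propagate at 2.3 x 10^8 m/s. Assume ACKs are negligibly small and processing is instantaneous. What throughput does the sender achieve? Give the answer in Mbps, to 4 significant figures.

43.79 Mbps

t_tx = L/R = 512/910000000 = 5.62637e-07 s.
t_prop = 1280/2.3e+08 = 5.56522e-06 s; RTT = 1.11304e-05 s.
Cycle = t_tx + RTT = 1.16931e-05 s.
Throughput = L / cycle = 512 / 1.16931e-05 = 43.79 Mbps.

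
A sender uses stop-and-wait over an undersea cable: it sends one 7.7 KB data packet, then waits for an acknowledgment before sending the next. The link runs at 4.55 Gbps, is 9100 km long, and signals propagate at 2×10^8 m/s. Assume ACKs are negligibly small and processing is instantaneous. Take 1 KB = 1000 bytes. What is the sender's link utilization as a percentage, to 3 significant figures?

0.0149 %

t_tx = L/R = 61600/4550000000 = 1.35385e-05 s.
t_prop = 9100000/200000000 = 0.0455 s; RTT = 0.091 s.
Cycle = t_tx + RTT = 0.0910135 s.
Utilization = t_tx / cycle = 1.35385e-05/0.0910135 = 0.0149 %.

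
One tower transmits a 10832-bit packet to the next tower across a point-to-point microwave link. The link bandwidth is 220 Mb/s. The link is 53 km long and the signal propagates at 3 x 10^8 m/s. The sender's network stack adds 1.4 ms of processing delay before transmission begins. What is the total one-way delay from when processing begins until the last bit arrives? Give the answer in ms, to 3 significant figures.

Transmission delay = L/R = 10832 / 220000000 = 0.0492364 ms.
Propagation delay = d/s = 53000 m / 300000000 m/s = 0.176667 ms.
Plus processing delay 1.4 ms = 1.4 ms.
Total = 1.63 ms.

1.63 ms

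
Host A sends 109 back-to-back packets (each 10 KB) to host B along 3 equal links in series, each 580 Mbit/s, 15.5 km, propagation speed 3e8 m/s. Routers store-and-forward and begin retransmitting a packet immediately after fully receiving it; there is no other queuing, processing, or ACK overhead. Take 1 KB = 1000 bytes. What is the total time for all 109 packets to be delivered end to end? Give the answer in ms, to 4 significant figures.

15.47 ms

Per-hop transmission t_tx = L/R = 80000/580000000 = 0.137931 ms.
Per-hop propagation t_prop = 15500/300000000 = 0.0516667 ms.
Pipeline fill: first packet needs 3·t_tx to clear all hops; remaining 108 packets each add one t_tx.
Total = (3+109-1)·t_tx + 3·t_prop = 111·0.137931 + 3·0.0516667 = 15.47 ms.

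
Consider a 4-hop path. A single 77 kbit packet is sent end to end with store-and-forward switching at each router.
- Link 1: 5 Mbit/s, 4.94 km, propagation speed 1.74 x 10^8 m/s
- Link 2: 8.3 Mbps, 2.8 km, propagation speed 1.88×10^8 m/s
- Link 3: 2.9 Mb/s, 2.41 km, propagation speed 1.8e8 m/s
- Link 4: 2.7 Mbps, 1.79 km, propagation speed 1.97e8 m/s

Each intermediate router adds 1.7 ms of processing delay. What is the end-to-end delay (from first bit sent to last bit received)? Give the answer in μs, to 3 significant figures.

L = 77000 bits.
Transmission delays (L/R per hop): 15400, 9277.11, 26551.7, 28518.5 μs; sum = 79747.4 μs.
Propagation delays (d/s per hop): 28.3908, 14.8936, 13.3889, 9.08629 μs; sum = 65.7596 μs.
Processing at 3 router(s): 3 × 1.7 ms = 5100 μs.
End-to-end = 84900 μs.

84900 μs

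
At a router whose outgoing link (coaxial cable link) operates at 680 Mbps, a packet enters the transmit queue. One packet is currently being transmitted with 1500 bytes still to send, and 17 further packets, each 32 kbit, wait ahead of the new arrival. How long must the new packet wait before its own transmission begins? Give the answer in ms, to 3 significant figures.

Each queued packet: L/R = 32000/680000000 = 0.0470588 ms.
17 queued → 0.8 ms.
Plus remaining 12000 bits of current packet: 0.0176471 ms.
Queuing delay = 0.818 ms.

0.818 ms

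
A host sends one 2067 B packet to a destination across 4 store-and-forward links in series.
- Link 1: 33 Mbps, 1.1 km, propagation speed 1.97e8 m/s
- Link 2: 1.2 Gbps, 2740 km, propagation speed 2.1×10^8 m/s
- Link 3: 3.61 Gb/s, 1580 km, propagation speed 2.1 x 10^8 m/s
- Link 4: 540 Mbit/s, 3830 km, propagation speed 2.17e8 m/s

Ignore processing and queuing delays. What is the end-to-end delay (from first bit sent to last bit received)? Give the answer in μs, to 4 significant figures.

L = 2067 × 8 = 16536 bits.
Transmission delays (L/R per hop): 501.091, 13.78, 4.58061, 30.6222 μs; sum = 550.074 μs.
Propagation delays (d/s per hop): 5.58376, 13047.6, 7523.81, 17649.8 μs; sum = 38226.8 μs.
End-to-end = 38780 μs.

38780 μs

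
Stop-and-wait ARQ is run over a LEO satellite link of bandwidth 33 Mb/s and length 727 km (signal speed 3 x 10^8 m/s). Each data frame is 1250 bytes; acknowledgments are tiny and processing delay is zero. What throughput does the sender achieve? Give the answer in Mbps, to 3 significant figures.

1.94 Mbps

t_tx = L/R = 10000/33000000 = 0.00030303 s.
t_prop = 727000/300000000 = 0.00242333 s; RTT = 0.00484667 s.
Cycle = t_tx + RTT = 0.0051497 s.
Throughput = L / cycle = 10000 / 0.0051497 = 1.94 Mbps.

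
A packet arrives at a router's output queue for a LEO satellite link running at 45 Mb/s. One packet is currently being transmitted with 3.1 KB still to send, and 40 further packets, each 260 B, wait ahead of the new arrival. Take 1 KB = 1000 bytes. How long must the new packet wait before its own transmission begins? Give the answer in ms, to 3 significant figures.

Each queued packet: L/R = 2080/45000000 = 0.0462222 ms.
40 queued → 1.84889 ms.
Plus remaining 24800 bits of current packet: 0.551111 ms.
Queuing delay = 2.40 ms.

2.40 ms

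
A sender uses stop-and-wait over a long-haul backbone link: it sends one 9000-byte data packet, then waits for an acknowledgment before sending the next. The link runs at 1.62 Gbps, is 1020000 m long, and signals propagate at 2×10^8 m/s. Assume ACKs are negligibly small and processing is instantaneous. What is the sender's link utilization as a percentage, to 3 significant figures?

0.434 %

t_tx = L/R = 72000/1620000000 = 4.44444e-05 s.
t_prop = 1020000/200000000 = 0.0051 s; RTT = 0.0102 s.
Cycle = t_tx + RTT = 0.0102444 s.
Utilization = t_tx / cycle = 4.44444e-05/0.0102444 = 0.434 %.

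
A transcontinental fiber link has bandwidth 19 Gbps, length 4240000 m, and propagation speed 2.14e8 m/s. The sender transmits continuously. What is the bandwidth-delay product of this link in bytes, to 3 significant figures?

Propagation delay = 4240000 / 214000000 = 0.0198131 s.
BDP = R × t_prop = 19000000000 × 0.0198131 = 376449000 bits.
In bytes: 376449000/8 = 47100000 bytes.

47100000 bytes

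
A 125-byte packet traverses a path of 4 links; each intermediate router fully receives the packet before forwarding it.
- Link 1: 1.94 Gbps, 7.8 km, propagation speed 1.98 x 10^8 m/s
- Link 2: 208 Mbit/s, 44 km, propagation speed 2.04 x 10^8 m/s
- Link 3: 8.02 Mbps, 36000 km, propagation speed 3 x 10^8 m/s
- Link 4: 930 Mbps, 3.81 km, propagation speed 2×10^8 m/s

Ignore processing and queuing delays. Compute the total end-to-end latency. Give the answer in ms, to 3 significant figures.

L = 125 × 8 = 1000 bits.
Transmission delays (L/R per hop): 0.000515464, 0.00480769, 0.124688, 0.00107527 ms; sum = 0.131087 ms.
Propagation delays (d/s per hop): 0.0393939, 0.215686, 120, 0.01905 ms; sum = 120.274 ms.
End-to-end = 120 ms.

120 ms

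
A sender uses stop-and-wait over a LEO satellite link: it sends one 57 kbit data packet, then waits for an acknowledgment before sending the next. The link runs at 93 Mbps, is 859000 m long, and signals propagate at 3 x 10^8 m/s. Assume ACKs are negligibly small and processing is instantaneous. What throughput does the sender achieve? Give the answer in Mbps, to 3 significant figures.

t_tx = L/R = 57000/93000000 = 0.000612903 s.
t_prop = 859000/300000000 = 0.00286333 s; RTT = 0.00572667 s.
Cycle = t_tx + RTT = 0.00633957 s.
Throughput = L / cycle = 57000 / 0.00633957 = 8.99 Mbps.

8.99 Mbps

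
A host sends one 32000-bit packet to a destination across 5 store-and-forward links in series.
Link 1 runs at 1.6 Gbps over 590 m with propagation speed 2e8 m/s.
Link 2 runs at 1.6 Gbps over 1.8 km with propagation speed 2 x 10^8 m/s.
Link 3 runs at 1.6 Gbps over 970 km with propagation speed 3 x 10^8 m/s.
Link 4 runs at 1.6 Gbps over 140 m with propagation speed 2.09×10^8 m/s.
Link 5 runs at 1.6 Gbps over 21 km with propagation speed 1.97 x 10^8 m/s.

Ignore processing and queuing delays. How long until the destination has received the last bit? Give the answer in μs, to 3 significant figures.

Transmission delay per hop = L/R = 32000/1600000000 = 20 μs; 5 hops → 100 μs.
Propagation delays (d/s per hop): 2.95, 9, 3233.33, 0.669856, 106.599 μs; sum = 3352.55 μs.
End-to-end = 3450 μs.

3450 μs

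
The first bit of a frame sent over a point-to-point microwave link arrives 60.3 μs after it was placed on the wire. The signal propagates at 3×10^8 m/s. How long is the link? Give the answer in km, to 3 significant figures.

18.1 km

d = s × t_prop = 300000000 × 6.03e-05 = 18.1 km.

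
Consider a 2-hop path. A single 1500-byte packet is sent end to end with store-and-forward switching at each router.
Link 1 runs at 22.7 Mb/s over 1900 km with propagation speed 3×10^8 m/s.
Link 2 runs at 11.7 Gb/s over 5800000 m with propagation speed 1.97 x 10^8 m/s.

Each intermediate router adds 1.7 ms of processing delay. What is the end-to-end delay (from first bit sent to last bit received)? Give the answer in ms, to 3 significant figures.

38.0 ms

L = 1500 × 8 = 12000 bits.
Transmission delays (L/R per hop): 0.528634, 0.00102564 ms; sum = 0.52966 ms.
Propagation delays (d/s per hop): 6.33333, 29.4416 ms; sum = 35.775 ms.
Processing at 1 router(s): 1 × 1.7 ms = 1.7 ms.
End-to-end = 38.0 ms.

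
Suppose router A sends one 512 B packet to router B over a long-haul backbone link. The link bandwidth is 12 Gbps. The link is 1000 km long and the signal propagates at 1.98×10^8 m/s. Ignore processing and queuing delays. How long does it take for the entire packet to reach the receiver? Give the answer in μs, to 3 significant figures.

5050 μs

L = 512 × 8 = 4096 bits.
Transmission delay = L/R = 4096 / 12000000000 = 0.341333 μs.
Propagation delay = d/s = 1000000 m / 198000000 m/s = 5050.51 μs.
Total = 5050 μs.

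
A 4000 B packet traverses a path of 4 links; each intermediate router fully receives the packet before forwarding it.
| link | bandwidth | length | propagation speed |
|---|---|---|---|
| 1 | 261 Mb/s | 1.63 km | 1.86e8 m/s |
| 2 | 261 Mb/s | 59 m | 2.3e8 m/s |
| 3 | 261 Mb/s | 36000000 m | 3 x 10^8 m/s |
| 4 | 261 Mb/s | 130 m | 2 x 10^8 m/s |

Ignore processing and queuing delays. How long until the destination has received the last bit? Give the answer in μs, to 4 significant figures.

L = 4000 × 8 = 32000 bits.
Transmission delay per hop = L/R = 32000/261000000 = 122.605 μs; 4 hops → 490.421 μs.
Propagation delays (d/s per hop): 8.76344, 0.256522, 120000, 0.65 μs; sum = 120010 μs.
End-to-end = 120500 μs.

120500 μs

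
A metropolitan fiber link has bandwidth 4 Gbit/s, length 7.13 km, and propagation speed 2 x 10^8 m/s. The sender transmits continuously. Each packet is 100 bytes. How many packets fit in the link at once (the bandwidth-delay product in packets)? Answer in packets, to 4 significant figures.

Propagation delay = 7130 / 200000000 = 3.565e-05 s.
BDP = R × t_prop = 4000000000 × 3.565e-05 = 142600 bits.
In packets of 800 bits: 178.3 packets.

178.3 packets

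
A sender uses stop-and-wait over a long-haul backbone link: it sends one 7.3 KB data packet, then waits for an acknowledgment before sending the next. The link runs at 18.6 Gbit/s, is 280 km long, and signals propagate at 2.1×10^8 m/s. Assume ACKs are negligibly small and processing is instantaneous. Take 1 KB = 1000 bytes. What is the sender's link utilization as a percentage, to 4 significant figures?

0.1176 %

t_tx = L/R = 58400/18600000000 = 3.13978e-06 s.
t_prop = 280000/210000000 = 0.00133333 s; RTT = 0.00266667 s.
Cycle = t_tx + RTT = 0.00266981 s.
Utilization = t_tx / cycle = 3.13978e-06/0.00266981 = 0.1176 %.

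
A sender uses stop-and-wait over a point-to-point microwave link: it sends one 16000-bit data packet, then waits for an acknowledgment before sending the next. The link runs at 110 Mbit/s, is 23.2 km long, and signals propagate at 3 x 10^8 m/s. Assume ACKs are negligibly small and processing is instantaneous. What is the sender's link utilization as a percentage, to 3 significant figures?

48.5 %

t_tx = L/R = 16000/110000000 = 0.000145455 s.
t_prop = 23200/300000000 = 7.73333e-05 s; RTT = 0.000154667 s.
Cycle = t_tx + RTT = 0.000300121 s.
Utilization = t_tx / cycle = 0.000145455/0.000300121 = 48.5 %.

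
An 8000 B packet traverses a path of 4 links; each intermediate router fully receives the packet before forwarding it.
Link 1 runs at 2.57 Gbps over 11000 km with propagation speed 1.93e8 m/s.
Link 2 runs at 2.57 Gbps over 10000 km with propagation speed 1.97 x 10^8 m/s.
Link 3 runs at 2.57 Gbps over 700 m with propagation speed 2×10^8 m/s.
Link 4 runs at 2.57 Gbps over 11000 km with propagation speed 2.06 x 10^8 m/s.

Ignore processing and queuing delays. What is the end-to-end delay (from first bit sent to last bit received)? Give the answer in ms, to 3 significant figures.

161 ms

L = 8000 × 8 = 64000 bits.
Transmission delay per hop = L/R = 64000/2570000000 = 0.0249027 ms; 4 hops → 0.0996109 ms.
Propagation delays (d/s per hop): 56.9948, 50.7614, 0.0035, 53.3981 ms; sum = 161.158 ms.
End-to-end = 161 ms.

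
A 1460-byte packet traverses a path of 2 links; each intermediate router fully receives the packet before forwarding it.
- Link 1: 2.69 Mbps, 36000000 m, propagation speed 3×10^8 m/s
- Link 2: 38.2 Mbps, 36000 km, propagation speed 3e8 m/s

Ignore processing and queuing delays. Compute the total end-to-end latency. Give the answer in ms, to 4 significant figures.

L = 1460 × 8 = 11680 bits.
Transmission delays (L/R per hop): 4.34201, 0.305759 ms; sum = 4.64777 ms.
Propagation delays (d/s per hop): 120, 120 ms; sum = 240 ms.
End-to-end = 244.6 ms.

244.6 ms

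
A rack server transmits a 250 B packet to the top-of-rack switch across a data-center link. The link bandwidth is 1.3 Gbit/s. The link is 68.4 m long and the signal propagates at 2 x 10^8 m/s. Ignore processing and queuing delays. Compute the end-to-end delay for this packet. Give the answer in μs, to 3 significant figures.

1.88 μs

L = 250 × 8 = 2000 bits.
Transmission delay = L/R = 2000 / 1300000000 = 1.53846 μs.
Propagation delay = d/s = 68.4 m / 200000000 m/s = 0.342 μs.
Total = 1.88 μs.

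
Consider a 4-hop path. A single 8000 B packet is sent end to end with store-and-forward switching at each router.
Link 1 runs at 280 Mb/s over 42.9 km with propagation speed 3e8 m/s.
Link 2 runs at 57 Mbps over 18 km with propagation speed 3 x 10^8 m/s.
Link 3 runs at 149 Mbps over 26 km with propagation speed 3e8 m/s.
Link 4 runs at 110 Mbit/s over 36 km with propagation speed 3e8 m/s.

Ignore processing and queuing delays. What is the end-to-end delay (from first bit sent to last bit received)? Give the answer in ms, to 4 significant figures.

2.772 ms

L = 8000 × 8 = 64000 bits.
Transmission delays (L/R per hop): 0.228571, 1.12281, 0.42953, 0.581818 ms; sum = 2.36273 ms.
Propagation delays (d/s per hop): 0.143, 0.06, 0.0866667, 0.12 ms; sum = 0.409667 ms.
End-to-end = 2.772 ms.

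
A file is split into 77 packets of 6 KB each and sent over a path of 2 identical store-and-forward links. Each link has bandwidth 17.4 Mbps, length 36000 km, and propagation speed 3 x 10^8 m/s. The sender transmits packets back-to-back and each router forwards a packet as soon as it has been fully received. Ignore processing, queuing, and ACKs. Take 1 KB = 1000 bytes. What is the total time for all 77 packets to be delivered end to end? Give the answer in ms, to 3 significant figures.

455 ms

Per-hop transmission t_tx = L/R = 48000/17400000 = 2.75862 ms.
Per-hop propagation t_prop = 36000000/300000000 = 120 ms.
Pipeline fill: first packet needs 2·t_tx to clear all hops; remaining 76 packets each add one t_tx.
Total = (2+77-1)·t_tx + 2·t_prop = 78·2.75862 + 2·120 = 455 ms.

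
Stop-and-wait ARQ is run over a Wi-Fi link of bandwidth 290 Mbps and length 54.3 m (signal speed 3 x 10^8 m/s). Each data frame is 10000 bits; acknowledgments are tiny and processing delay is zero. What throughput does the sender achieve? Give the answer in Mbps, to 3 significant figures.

287 Mbps

t_tx = L/R = 10000/290000000 = 3.44828e-05 s.
t_prop = 54.3/300000000 = 1.81e-07 s; RTT = 3.62e-07 s.
Cycle = t_tx + RTT = 3.48448e-05 s.
Throughput = L / cycle = 10000 / 3.48448e-05 = 287 Mbps.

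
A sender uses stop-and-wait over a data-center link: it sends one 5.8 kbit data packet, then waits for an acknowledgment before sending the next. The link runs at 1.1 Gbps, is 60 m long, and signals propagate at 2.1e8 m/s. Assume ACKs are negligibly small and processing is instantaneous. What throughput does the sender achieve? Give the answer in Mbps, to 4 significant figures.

992.4 Mbps

t_tx = L/R = 5800/1100000000 = 5.27273e-06 s.
t_prop = 60/210000000 = 2.85714e-07 s; RTT = 5.71429e-07 s.
Cycle = t_tx + RTT = 5.84416e-06 s.
Throughput = L / cycle = 5800 / 5.84416e-06 = 992.4 Mbps.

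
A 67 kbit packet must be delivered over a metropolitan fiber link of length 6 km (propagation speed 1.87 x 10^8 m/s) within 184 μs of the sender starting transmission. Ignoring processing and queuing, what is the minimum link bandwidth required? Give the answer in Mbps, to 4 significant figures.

Propagation delay = 6000 / 187000000 = 32.0856 μs.
Transmission budget = 184 − 32.0856 = 151.914 μs.
R ≥ L / t_tx = 67000 bits / 0.000151914 s = 441.0 Mbps.

441.0 Mbps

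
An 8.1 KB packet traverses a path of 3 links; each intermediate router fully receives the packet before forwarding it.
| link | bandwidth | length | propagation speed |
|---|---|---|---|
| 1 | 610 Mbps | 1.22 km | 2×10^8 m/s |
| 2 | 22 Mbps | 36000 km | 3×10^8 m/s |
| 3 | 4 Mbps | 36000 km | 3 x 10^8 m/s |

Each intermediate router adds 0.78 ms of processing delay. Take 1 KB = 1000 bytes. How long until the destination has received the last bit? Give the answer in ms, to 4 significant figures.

L = 64800 bits.
Transmission delays (L/R per hop): 0.10623, 2.94545, 16.2 ms; sum = 19.2517 ms.
Propagation delays (d/s per hop): 0.0061, 120, 120 ms; sum = 240.006 ms.
Processing at 2 router(s): 2 × 0.78 ms = 1.56 ms.
End-to-end = 260.8 ms.

260.8 ms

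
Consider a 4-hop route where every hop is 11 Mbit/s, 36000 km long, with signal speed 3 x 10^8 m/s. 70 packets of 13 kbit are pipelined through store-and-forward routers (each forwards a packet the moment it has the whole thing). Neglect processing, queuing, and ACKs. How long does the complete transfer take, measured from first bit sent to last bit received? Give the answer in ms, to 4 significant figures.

Per-hop transmission t_tx = L/R = 13000/11000000 = 1.18182 ms.
Per-hop propagation t_prop = 36000000/300000000 = 120 ms.
Pipeline fill: first packet needs 4·t_tx to clear all hops; remaining 69 packets each add one t_tx.
Total = (4+70-1)·t_tx + 4·t_prop = 73·1.18182 + 4·120 = 566.3 ms.

566.3 ms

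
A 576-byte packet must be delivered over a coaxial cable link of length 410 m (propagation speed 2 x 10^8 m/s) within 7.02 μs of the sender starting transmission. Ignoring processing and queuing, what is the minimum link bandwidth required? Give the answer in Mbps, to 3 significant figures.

L = 4608 bits.
Propagation delay = 410 / 200000000 = 2.05 μs.
Transmission budget = 7.02 − 2.05 = 4.97 μs.
R ≥ L / t_tx = 4608 bits / 4.97e-06 s = 927 Mbps.

927 Mbps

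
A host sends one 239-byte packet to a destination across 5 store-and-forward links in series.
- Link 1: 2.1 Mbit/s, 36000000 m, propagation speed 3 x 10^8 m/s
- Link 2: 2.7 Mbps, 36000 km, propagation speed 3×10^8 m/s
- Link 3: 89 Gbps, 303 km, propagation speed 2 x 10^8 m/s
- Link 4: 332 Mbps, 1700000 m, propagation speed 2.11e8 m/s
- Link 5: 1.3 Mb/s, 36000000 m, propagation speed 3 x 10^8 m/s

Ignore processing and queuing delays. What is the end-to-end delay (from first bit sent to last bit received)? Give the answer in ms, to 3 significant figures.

L = 239 × 8 = 1912 bits.
Transmission delays (L/R per hop): 0.910476, 0.708148, 2.14831e-05, 0.00575904, 1.47077 ms; sum = 3.09517 ms.
Propagation delays (d/s per hop): 120, 120, 1.515, 8.05687, 120 ms; sum = 369.572 ms.
End-to-end = 373 ms.

373 ms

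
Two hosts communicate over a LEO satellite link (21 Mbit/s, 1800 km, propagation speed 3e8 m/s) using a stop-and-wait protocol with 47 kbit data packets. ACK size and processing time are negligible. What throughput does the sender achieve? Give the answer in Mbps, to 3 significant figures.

t_tx = L/R = 47000/21000000 = 0.0022381 s.
t_prop = 1800000/300000000 = 0.006 s; RTT = 0.012 s.
Cycle = t_tx + RTT = 0.0142381 s.
Throughput = L / cycle = 47000 / 0.0142381 = 3.30 Mbps.

3.30 Mbps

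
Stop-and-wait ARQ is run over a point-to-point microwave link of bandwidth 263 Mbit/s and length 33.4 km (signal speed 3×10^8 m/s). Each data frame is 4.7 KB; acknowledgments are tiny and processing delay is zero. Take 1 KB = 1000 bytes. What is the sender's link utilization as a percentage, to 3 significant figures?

t_tx = L/R = 37600/263000000 = 0.000142966 s.
t_prop = 33400/300000000 = 0.000111333 s; RTT = 0.000222667 s.
Cycle = t_tx + RTT = 0.000365632 s.
Utilization = t_tx / cycle = 0.000142966/0.000365632 = 39.1 %.

39.1 %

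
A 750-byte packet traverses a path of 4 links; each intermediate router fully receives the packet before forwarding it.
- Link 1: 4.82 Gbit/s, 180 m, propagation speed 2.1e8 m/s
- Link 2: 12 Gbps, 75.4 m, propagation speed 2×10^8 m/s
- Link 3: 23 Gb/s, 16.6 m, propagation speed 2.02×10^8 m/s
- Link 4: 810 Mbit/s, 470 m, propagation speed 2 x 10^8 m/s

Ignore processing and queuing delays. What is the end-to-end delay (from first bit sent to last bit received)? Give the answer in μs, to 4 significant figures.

13.08 μs

L = 750 × 8 = 6000 bits.
Transmission delays (L/R per hop): 1.24481, 0.5, 0.26087, 7.40741 μs; sum = 9.41309 μs.
Propagation delays (d/s per hop): 0.857143, 0.377, 0.0821782, 2.35 μs; sum = 3.66632 μs.
End-to-end = 13.08 μs.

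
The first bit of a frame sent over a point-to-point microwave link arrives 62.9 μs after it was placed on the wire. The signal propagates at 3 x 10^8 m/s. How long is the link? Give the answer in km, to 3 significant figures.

d = s × t_prop = 300000000 × 6.29e-05 = 18.9 km.

18.9 km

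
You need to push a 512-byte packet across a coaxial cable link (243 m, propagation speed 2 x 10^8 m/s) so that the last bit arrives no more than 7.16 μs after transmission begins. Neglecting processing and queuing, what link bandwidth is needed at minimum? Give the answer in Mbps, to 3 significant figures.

689 Mbps

L = 4096 bits.
Propagation delay = 243 / 200000000 = 1.215 μs.
Transmission budget = 7.16 − 1.215 = 5.945 μs.
R ≥ L / t_tx = 4096 bits / 5.945e-06 s = 689 Mbps.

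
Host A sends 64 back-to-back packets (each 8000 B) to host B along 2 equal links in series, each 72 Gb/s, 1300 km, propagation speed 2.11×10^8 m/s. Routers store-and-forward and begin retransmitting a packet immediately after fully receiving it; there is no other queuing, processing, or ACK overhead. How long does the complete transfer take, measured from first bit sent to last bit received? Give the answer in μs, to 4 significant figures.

Per-hop transmission t_tx = L/R = 64000/72000000000 = 0.888889 μs.
Per-hop propagation t_prop = 1300000/211000000 = 6161.14 μs.
Pipeline fill: first packet needs 2·t_tx to clear all hops; remaining 63 packets each add one t_tx.
Total = (2+64-1)·t_tx + 2·t_prop = 65·0.888889 + 2·6161.14 = 12380 μs.

12380 μs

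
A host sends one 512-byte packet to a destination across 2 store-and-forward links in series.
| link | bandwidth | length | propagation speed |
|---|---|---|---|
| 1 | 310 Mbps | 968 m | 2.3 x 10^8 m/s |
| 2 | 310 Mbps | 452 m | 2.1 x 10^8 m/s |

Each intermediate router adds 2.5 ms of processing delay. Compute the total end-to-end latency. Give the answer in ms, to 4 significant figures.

2.533 ms

L = 512 × 8 = 4096 bits.
Transmission delay per hop = L/R = 4096/310000000 = 0.0132129 ms; 2 hops → 0.0264258 ms.
Propagation delays (d/s per hop): 0.0042087, 0.00215238 ms; sum = 0.00636108 ms.
Processing at 1 router(s): 1 × 2.5 ms = 2.5 ms.
End-to-end = 2.533 ms.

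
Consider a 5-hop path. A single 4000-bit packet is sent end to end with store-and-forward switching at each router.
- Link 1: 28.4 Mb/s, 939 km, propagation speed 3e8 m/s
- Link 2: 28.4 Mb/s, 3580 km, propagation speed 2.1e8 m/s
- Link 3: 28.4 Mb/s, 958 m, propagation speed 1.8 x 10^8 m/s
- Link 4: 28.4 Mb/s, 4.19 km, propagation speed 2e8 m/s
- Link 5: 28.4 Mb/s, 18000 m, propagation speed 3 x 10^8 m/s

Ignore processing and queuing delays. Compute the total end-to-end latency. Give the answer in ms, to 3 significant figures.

21.0 ms

Transmission delay per hop = L/R = 4000/28400000 = 0.140845 ms; 5 hops → 0.704225 ms.
Propagation delays (d/s per hop): 3.13, 17.0476, 0.00532222, 0.02095, 0.06 ms; sum = 20.2639 ms.
End-to-end = 21.0 ms.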